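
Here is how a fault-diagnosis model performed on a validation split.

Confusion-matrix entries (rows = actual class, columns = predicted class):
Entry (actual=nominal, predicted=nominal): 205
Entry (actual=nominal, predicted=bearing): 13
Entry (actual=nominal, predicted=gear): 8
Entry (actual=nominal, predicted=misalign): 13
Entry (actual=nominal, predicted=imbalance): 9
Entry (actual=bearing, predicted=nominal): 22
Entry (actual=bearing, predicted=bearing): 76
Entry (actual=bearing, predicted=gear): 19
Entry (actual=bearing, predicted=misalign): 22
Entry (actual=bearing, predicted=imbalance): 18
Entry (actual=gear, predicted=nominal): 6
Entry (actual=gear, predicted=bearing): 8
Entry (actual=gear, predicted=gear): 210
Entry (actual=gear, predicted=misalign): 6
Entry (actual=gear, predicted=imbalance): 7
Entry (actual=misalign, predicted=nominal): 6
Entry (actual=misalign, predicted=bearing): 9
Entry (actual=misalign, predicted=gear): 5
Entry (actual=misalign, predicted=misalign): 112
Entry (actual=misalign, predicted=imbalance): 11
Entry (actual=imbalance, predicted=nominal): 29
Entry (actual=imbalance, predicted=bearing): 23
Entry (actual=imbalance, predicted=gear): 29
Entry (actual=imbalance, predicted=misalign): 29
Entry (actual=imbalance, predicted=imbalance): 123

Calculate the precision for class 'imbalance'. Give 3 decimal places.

precision = TP/(TP+FP).
imbalance: TP=123, FP=9+18+7+11=45 → 123/168 = 0.7321

0.732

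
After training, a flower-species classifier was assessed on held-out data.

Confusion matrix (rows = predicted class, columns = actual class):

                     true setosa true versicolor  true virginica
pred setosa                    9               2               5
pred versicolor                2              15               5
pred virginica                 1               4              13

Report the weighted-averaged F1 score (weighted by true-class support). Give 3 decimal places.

0.660

Per-class F1 score (2·TP/(2·TP+FP+FN)):
  setosa: TP=9, FP=2+5=7, FN=2+1=3 → 18/28 = 0.6429
  versicolor: TP=15, FP=2+5=7, FN=2+4=6 → 30/43 = 0.6977
  virginica: TP=13, FP=1+4=5, FN=5+5=10 → 26/41 = 0.6341
Weighted-F1 score = Σ (supportᵢ/N)·F1 scoreᵢ with N=56: (12/56)·0.6429 + (21/56)·0.6977 + (23/56)·0.6341 = 0.660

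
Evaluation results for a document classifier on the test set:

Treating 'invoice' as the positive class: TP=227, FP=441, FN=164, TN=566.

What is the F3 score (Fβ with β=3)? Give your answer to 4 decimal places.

Fβ = (1+β²)·TP / ((1+β²)·TP + β²·FN + FP), with β²=9
= 10·227 / (10·227 + 9·164 + 441) = 0.5422

0.5422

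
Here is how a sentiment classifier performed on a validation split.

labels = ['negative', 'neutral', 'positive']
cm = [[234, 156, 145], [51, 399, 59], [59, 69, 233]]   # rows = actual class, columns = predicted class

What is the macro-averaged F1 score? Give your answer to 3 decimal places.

0.607

Per-class F1 score (2·TP/(2·TP+FP+FN)):
  negative: TP=234, FP=51+59=110, FN=156+145=301 → 468/879 = 0.5324
  neutral: TP=399, FP=156+69=225, FN=51+59=110 → 798/1133 = 0.7043
  positive: TP=233, FP=145+59=204, FN=59+69=128 → 466/798 = 0.5840
Macro-F1 score = mean = (0.5324 + 0.7043 + 0.5840) / 3 = 0.607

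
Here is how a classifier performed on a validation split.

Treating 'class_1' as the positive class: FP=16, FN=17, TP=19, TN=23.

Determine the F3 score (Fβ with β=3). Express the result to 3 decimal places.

0.529

Fβ = (1+β²)·TP / ((1+β²)·TP + β²·FN + FP), with β²=9
= 10·19 / (10·19 + 9·17 + 16) = 0.529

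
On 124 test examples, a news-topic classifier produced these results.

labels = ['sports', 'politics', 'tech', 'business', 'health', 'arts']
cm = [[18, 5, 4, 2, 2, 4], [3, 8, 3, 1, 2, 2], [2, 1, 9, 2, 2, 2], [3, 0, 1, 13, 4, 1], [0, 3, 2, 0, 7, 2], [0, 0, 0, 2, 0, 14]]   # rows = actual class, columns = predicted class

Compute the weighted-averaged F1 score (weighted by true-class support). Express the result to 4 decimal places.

0.5542

Per-class F1 score (2·TP/(2·TP+FP+FN)):
  sports: TP=18, FP=3+2+3+0+0=8, FN=5+4+2+2+4=17 → 36/61 = 0.59016
  politics: TP=8, FP=5+1+0+3+0=9, FN=3+3+1+2+2=11 → 16/36 = 0.44444
  tech: TP=9, FP=4+3+1+2+0=10, FN=2+1+2+2+2=9 → 18/37 = 0.48649
  business: TP=13, FP=2+1+2+0+2=7, FN=3+0+1+4+1=9 → 26/42 = 0.61905
  health: TP=7, FP=2+2+2+4+0=10, FN=0+3+2+0+2=7 → 14/31 = 0.45161
  arts: TP=14, FP=4+2+2+1+2=11, FN=0+0+0+2+0=2 → 28/41 = 0.68293
Weighted-F1 score = Σ (supportᵢ/N)·F1 scoreᵢ with N=124: (35/124)·0.59016 + (19/124)·0.44444 + (18/124)·0.48649 + (22/124)·0.61905 + (14/124)·0.45161 + (16/124)·0.68293 = 0.5542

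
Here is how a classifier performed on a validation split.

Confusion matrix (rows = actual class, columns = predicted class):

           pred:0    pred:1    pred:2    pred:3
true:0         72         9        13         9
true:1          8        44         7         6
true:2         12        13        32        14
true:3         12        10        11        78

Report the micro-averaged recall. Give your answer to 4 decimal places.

Micro-averaging pools counts across classes: ΣTP=226, ΣFP=124, ΣFN=124.
Micro-recall = TP/(TP+FN) on pooled counts = 0.6457 (equals overall accuracy in single-label multiclass).

0.6457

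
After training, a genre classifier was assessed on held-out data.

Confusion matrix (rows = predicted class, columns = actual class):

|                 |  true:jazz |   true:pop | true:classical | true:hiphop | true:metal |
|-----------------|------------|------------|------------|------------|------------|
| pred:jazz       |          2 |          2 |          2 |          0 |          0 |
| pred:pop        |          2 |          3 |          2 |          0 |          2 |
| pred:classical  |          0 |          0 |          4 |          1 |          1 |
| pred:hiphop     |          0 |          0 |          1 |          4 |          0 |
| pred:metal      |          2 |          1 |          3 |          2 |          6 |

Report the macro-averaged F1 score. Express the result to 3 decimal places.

Per-class F1 score (2·TP/(2·TP+FP+FN)):
  jazz: TP=2, FP=2+2+0+0=4, FN=2+0+0+2=4 → 4/12 = 0.3333
  pop: TP=3, FP=2+2+0+2=6, FN=2+0+0+1=3 → 6/15 = 0.4000
  classical: TP=4, FP=0+0+1+1=2, FN=2+2+1+3=8 → 8/18 = 0.4444
  hiphop: TP=4, FP=0+0+1+0=1, FN=0+0+1+2=3 → 8/12 = 0.6667
  metal: TP=6, FP=2+1+3+2=8, FN=0+2+1+0=3 → 12/23 = 0.5217
Macro-F1 score = mean = (0.3333 + 0.4000 + 0.4444 + 0.6667 + 0.5217) / 5 = 0.473

0.473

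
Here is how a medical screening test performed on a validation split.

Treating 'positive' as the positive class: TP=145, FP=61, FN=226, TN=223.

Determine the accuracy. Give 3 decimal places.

Accuracy = (TP+TN)/N = (145+223)/655 = 0.562

0.562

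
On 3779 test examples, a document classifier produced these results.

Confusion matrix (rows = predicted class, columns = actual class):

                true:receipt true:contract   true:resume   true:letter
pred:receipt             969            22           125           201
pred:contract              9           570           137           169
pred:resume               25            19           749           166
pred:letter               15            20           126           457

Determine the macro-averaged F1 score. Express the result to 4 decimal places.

0.7160

Per-class F1 score (2·TP/(2·TP+FP+FN)):
  receipt: TP=969, FP=22+125+201=348, FN=9+25+15=49 → 1938/2335 = 0.82998
  contract: TP=570, FP=9+137+169=315, FN=22+19+20=61 → 1140/1516 = 0.75198
  resume: TP=749, FP=25+19+166=210, FN=125+137+126=388 → 1498/2096 = 0.71469
  letter: TP=457, FP=15+20+126=161, FN=201+169+166=536 → 914/1611 = 0.56735
Macro-F1 score = mean = (0.82998 + 0.75198 + 0.71469 + 0.56735) / 4 = 0.7160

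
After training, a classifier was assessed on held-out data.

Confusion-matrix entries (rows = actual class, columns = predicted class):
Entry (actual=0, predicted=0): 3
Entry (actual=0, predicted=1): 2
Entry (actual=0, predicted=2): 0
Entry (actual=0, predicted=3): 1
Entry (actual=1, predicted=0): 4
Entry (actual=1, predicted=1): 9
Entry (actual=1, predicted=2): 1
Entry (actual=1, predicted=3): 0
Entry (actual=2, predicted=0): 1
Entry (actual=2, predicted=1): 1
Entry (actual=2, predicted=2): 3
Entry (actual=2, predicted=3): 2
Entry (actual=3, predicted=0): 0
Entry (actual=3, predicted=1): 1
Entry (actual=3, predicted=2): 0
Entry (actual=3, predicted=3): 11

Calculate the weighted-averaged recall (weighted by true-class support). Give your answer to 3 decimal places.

0.667

Per-class recall (TP/(TP+FN)):
  0: TP=3, FN=2+0+1=3 → 3/6 = 0.5000
  1: TP=9, FN=4+1+0=5 → 9/14 = 0.6429
  2: TP=3, FN=1+1+2=4 → 3/7 = 0.4286
  3: TP=11, FN=0+1+0=1 → 11/12 = 0.9167
Weighted-recall = Σ (supportᵢ/N)·recallᵢ with N=39: (6/39)·0.5000 + (14/39)·0.6429 + (7/39)·0.4286 + (12/39)·0.9167 = 0.667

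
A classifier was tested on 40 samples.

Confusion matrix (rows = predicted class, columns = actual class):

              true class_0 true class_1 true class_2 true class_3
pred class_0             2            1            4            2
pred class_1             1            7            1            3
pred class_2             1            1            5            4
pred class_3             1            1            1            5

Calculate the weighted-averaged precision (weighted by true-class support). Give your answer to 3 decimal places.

0.517

Per-class precision (TP/(TP+FP)):
  class_0: TP=2, FP=1+4+2=7 → 2/9 = 0.2222
  class_1: TP=7, FP=1+1+3=5 → 7/12 = 0.5833
  class_2: TP=5, FP=1+1+4=6 → 5/11 = 0.4545
  class_3: TP=5, FP=1+1+1=3 → 5/8 = 0.6250
Weighted-precision = Σ (supportᵢ/N)·precisionᵢ with N=40: (5/40)·0.2222 + (10/40)·0.5833 + (11/40)·0.4545 + (14/40)·0.6250 = 0.517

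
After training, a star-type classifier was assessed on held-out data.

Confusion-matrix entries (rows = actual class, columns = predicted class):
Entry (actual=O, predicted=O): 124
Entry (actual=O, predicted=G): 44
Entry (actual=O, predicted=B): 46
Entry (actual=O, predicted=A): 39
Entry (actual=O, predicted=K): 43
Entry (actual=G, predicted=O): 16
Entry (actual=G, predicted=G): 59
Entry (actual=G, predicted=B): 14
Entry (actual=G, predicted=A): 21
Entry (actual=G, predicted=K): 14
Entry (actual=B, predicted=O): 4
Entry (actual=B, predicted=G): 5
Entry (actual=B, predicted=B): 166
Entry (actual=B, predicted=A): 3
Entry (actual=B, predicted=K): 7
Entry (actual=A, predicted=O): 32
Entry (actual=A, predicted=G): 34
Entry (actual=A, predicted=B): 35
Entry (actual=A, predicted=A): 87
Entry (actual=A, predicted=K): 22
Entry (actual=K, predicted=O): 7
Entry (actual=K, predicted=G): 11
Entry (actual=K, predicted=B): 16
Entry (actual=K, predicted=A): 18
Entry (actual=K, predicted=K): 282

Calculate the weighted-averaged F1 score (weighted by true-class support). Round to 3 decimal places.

0.613

Per-class F1 score (2·TP/(2·TP+FP+FN)):
  O: TP=124, FP=16+4+32+7=59, FN=44+46+39+43=172 → 248/479 = 0.5177
  G: TP=59, FP=44+5+34+11=94, FN=16+14+21+14=65 → 118/277 = 0.4260
  B: TP=166, FP=46+14+35+16=111, FN=4+5+3+7=19 → 332/462 = 0.7186
  A: TP=87, FP=39+21+3+18=81, FN=32+34+35+22=123 → 174/378 = 0.4603
  K: TP=282, FP=43+14+7+22=86, FN=7+11+16+18=52 → 564/702 = 0.8034
Weighted-F1 score = Σ (supportᵢ/N)·F1 scoreᵢ with N=1149: (296/1149)·0.5177 + (124/1149)·0.4260 + (185/1149)·0.7186 + (210/1149)·0.4603 + (334/1149)·0.8034 = 0.613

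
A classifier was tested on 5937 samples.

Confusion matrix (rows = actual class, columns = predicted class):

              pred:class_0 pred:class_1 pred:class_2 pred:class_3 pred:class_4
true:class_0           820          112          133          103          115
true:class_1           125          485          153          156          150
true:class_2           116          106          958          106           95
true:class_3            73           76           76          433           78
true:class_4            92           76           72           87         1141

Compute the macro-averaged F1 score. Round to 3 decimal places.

Per-class F1 score (2·TP/(2·TP+FP+FN)):
  class_0: TP=820, FP=125+116+73+92=406, FN=112+133+103+115=463 → 1640/2509 = 0.6536
  class_1: TP=485, FP=112+106+76+76=370, FN=125+153+156+150=584 → 970/1924 = 0.5042
  class_2: TP=958, FP=133+153+76+72=434, FN=116+106+106+95=423 → 1916/2773 = 0.6909
  class_3: TP=433, FP=103+156+106+87=452, FN=73+76+76+78=303 → 866/1621 = 0.5342
  class_4: TP=1141, FP=115+150+95+78=438, FN=92+76+72+87=327 → 2282/3047 = 0.7489
Macro-F1 score = mean = (0.6536 + 0.5042 + 0.6909 + 0.5342 + 0.7489) / 5 = 0.626

0.626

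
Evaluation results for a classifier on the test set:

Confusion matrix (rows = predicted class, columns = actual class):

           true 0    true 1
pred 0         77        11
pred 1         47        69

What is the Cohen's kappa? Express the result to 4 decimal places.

0.4477

Observed agreement pₒ = trace/N = 146/204 = 0.71569
Expected agreement pₑ = Σ (rowᵢ·colᵢ)/N² = (124·88 + 80·116)/204² = 0.48520
κ = (pₒ − pₑ)/(1 − pₑ) = (0.71569 − 0.48520)/(1 − 0.48520) = 0.4477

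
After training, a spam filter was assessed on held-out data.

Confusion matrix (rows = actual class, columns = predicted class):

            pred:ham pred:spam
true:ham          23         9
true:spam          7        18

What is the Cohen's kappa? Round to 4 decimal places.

0.4349

Observed agreement pₒ = trace/N = 41/57 = 0.71930
Expected agreement pₑ = Σ (rowᵢ·colᵢ)/N² = (32·30 + 25·27)/57² = 0.50323
κ = (pₒ − pₑ)/(1 − pₑ) = (0.71930 − 0.50323)/(1 − 0.50323) = 0.4349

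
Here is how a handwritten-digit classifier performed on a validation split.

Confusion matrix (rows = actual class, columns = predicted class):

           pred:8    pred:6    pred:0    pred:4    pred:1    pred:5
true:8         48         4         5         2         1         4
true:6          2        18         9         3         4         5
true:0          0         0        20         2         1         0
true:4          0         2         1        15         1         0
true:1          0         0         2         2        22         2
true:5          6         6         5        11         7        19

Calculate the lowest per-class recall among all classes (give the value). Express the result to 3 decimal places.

0.352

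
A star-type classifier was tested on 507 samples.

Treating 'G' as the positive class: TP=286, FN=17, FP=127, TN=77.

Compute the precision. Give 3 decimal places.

0.692

Precision = TP/(TP+FP) = 286/(286+127) = 286/413 = 0.692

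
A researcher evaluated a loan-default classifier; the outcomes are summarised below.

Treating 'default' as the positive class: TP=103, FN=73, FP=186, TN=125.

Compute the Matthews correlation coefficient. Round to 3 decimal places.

MCC = (TP·TN − FP·FN) / √((TP+FP)(TP+FN)(TN+FP)(TN+FN))
Numerator = 103·125 − 186·73 = -703
Denominator = √(289·176·311·198) = √3132103392 = 55965.1980
MCC = -703 / 55965.1980 = -0.013

-0.013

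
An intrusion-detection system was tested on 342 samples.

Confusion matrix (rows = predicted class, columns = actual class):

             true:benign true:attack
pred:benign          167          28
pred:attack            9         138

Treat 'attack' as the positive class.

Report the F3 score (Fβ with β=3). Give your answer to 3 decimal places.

0.841

Fβ = (1+β²)·TP / ((1+β²)·TP + β²·FN + FP), with β²=9
= 10·138 / (10·138 + 9·28 + 9) = 0.841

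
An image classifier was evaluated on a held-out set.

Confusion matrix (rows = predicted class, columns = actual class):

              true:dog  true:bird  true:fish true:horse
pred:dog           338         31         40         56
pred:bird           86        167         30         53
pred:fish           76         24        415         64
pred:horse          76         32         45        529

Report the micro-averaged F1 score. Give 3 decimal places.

Micro-averaging pools counts across classes: ΣTP=1449, ΣFP=613, ΣFN=613.
Micro-F1 score = 2·TP/(2·TP+FP+FN) on pooled counts = 0.703 (equals overall accuracy in single-label multiclass).

0.703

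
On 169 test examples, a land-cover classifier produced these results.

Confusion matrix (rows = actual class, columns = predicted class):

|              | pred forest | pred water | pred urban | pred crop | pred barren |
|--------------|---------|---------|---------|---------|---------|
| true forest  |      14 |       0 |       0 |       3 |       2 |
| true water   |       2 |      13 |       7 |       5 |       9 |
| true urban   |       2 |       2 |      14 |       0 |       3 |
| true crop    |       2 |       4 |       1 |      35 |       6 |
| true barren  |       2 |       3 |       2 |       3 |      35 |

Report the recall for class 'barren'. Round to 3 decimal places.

0.778

recall = TP/(TP+FN).
barren: TP=35, FN=2+3+2+3=10 → 35/45 = 0.7778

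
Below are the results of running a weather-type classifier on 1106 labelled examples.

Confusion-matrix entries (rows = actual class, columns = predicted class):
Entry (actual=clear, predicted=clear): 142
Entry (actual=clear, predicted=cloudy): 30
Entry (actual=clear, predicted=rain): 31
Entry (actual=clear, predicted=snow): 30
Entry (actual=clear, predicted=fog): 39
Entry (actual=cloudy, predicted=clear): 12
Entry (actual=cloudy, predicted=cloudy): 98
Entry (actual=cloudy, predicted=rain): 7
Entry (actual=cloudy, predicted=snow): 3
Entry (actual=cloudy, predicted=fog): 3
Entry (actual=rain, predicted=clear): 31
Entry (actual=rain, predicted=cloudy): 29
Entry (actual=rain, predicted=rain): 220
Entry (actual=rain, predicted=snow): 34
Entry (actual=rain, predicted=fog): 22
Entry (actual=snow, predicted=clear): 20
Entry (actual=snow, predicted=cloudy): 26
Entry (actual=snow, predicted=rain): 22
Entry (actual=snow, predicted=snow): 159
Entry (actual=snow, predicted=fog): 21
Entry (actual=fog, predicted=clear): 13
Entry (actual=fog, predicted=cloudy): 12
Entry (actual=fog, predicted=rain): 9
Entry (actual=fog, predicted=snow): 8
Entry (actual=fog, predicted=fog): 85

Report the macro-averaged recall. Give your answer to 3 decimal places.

0.657

Per-class recall (TP/(TP+FN)):
  clear: TP=142, FN=30+31+30+39=130 → 142/272 = 0.5221
  cloudy: TP=98, FN=12+7+3+3=25 → 98/123 = 0.7967
  rain: TP=220, FN=31+29+34+22=116 → 220/336 = 0.6548
  snow: TP=159, FN=20+26+22+21=89 → 159/248 = 0.6411
  fog: TP=85, FN=13+12+9+8=42 → 85/127 = 0.6693
Macro-recall = mean = (0.5221 + 0.7967 + 0.6548 + 0.6411 + 0.6693) / 5 = 0.657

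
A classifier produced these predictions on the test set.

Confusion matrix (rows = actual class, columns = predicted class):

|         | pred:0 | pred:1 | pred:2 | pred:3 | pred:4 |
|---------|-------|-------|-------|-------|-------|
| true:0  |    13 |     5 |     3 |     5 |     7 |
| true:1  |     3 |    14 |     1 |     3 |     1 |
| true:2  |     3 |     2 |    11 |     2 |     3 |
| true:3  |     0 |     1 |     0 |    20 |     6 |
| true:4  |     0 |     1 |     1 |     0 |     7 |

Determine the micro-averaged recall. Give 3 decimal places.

Micro-averaging pools counts across classes: ΣTP=65, ΣFP=47, ΣFN=47.
Micro-recall = TP/(TP+FN) on pooled counts = 0.580 (equals overall accuracy in single-label multiclass).

0.580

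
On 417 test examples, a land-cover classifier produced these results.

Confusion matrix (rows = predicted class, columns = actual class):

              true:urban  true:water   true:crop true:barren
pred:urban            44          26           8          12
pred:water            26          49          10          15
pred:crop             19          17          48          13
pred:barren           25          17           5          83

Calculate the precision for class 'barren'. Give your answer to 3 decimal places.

0.638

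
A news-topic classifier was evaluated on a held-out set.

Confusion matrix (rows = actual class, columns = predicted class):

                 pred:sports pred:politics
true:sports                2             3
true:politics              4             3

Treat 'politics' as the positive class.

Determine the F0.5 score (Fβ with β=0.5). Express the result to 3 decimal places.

0.484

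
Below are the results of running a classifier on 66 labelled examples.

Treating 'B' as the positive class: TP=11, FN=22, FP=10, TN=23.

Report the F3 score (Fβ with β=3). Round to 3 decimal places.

0.346

Fβ = (1+β²)·TP / ((1+β²)·TP + β²·FN + FP), with β²=9
= 10·11 / (10·11 + 9·22 + 10) = 0.346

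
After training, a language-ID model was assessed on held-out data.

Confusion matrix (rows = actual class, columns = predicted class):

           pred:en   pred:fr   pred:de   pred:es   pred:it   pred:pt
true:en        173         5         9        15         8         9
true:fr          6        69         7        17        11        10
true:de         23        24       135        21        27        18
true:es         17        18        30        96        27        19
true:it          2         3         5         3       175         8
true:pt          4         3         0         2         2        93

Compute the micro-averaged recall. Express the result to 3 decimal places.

Micro-averaging pools counts across classes: ΣTP=741, ΣFP=353, ΣFN=353.
Micro-recall = TP/(TP+FN) on pooled counts = 0.677 (equals overall accuracy in single-label multiclass).

0.677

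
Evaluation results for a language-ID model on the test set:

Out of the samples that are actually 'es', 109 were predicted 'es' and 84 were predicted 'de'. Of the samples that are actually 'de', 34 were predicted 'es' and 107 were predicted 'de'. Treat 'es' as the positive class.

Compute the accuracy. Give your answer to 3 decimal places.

Accuracy = (TP+TN)/N = (109+107)/334 = 0.647

0.647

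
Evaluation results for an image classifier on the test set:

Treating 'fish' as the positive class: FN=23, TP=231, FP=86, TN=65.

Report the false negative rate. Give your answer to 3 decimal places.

0.091

FNR = FN/(FN+TP) = 23/(23+231) = 0.091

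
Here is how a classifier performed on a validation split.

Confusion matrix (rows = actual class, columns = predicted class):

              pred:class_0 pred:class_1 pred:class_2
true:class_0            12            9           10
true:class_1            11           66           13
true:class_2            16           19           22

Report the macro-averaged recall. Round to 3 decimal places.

Per-class recall (TP/(TP+FN)):
  class_0: TP=12, FN=9+10=19 → 12/31 = 0.3871
  class_1: TP=66, FN=11+13=24 → 66/90 = 0.7333
  class_2: TP=22, FN=16+19=35 → 22/57 = 0.3860
Macro-recall = mean = (0.3871 + 0.7333 + 0.3860) / 3 = 0.502

0.502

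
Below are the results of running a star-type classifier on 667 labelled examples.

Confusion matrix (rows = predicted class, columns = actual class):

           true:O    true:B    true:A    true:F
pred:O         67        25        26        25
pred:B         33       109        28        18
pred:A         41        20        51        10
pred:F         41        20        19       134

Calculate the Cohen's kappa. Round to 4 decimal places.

0.3834

Observed agreement pₒ = trace/N = 361/667 = 0.54123
Expected agreement pₑ = Σ (rowᵢ·colᵢ)/N² = (182·143 + 174·188 + 124·122 + 187·214)/667² = 0.25598
κ = (pₒ − pₑ)/(1 − pₑ) = (0.54123 − 0.25598)/(1 − 0.25598) = 0.3834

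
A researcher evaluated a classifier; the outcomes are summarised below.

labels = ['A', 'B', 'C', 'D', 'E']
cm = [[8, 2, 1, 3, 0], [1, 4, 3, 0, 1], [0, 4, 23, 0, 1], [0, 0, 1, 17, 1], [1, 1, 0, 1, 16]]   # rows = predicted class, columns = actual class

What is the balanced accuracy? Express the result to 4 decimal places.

0.7273

Balanced accuracy = mean of per-class recall.
  A: recall = 8/10 = 0.80000
  B: recall = 4/11 = 0.36364
  C: recall = 23/28 = 0.82143
  D: recall = 17/21 = 0.80952
  E: recall = 16/19 = 0.84211
Mean = (0.80000 + 0.36364 + 0.82143 + 0.80952 + 0.84211) / 5 = 0.7273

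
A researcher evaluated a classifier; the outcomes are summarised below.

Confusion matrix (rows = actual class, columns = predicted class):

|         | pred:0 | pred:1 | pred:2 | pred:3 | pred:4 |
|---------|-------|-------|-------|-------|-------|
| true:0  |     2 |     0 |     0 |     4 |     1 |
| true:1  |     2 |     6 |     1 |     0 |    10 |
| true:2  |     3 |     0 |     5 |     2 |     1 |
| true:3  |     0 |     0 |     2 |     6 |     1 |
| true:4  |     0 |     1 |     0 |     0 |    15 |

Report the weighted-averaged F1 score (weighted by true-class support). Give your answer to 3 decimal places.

Per-class F1 score (2·TP/(2·TP+FP+FN)):
  0: TP=2, FP=2+3+0+0=5, FN=0+0+4+1=5 → 4/14 = 0.2857
  1: TP=6, FP=0+0+0+1=1, FN=2+1+0+10=13 → 12/26 = 0.4615
  2: TP=5, FP=0+1+2+0=3, FN=3+0+2+1=6 → 10/19 = 0.5263
  3: TP=6, FP=4+0+2+0=6, FN=0+0+2+1=3 → 12/21 = 0.5714
  4: TP=15, FP=1+10+1+1=13, FN=0+1+0+0=1 → 30/44 = 0.6818
Weighted-F1 score = Σ (supportᵢ/N)·F1 scoreᵢ with N=62: (7/62)·0.2857 + (19/62)·0.4615 + (11/62)·0.5263 + (9/62)·0.5714 + (16/62)·0.6818 = 0.526

0.526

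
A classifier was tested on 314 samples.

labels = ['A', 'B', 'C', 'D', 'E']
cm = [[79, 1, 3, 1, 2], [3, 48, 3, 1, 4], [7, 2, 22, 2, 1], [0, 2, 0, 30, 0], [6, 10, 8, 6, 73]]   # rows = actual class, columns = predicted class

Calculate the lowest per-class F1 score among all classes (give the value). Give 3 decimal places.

Per-class F1 score (2·TP/(2·TP+FP+FN)):
  A: TP=79, FP=3+7+0+6=16, FN=1+3+1+2=7 → 158/181 = 0.8729
  B: TP=48, FP=1+2+2+10=15, FN=3+3+1+4=11 → 96/122 = 0.7869
  C: TP=22, FP=3+3+0+8=14, FN=7+2+2+1=12 → 44/70 = 0.6286
  D: TP=30, FP=1+1+2+6=10, FN=0+2+0+0=2 → 60/72 = 0.8333
  E: TP=73, FP=2+4+1+0=7, FN=6+10+8+6=30 → 146/183 = 0.7978
Lowest is class 'C' with F1 score = 0.629.

0.629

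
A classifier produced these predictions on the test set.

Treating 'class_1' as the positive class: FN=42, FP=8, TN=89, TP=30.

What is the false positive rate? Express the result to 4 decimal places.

0.0825

FPR = FP/(FP+TN) = 8/(8+89) = 0.0825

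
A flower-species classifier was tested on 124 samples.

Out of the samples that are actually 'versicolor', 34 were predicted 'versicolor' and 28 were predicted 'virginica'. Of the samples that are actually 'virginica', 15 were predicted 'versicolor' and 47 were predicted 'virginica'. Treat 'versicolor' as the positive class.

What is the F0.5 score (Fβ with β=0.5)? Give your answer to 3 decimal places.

Fβ = (1+β²)·TP / ((1+β²)·TP + β²·FN + FP), with β²=1/4
= 1.25·34 / (1.25·34 + 0.25·28 + 15) = 0.659

0.659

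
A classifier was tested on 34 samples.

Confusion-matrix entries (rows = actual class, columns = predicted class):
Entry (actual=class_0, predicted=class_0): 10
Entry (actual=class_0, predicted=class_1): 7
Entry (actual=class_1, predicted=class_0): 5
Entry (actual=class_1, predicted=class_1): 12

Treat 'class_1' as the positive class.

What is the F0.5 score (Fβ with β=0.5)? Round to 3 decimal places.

0.645

Fβ = (1+β²)·TP / ((1+β²)·TP + β²·FN + FP), with β²=1/4
= 1.25·12 / (1.25·12 + 0.25·5 + 7) = 0.645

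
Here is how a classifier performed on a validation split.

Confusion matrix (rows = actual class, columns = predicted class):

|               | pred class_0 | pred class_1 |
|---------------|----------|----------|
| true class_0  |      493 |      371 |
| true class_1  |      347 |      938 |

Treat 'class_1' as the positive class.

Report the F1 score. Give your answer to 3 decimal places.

0.723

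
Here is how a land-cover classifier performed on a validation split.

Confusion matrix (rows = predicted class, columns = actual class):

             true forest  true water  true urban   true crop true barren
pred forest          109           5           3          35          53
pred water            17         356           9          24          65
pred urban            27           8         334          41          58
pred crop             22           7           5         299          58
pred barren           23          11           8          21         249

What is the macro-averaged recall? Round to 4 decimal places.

0.7256

Per-class recall (TP/(TP+FN)):
  forest: TP=109, FN=17+27+22+23=89 → 109/198 = 0.55051
  water: TP=356, FN=5+8+7+11=31 → 356/387 = 0.91990
  urban: TP=334, FN=3+9+5+8=25 → 334/359 = 0.93036
  crop: TP=299, FN=35+24+41+21=121 → 299/420 = 0.71190
  barren: TP=249, FN=53+65+58+58=234 → 249/483 = 0.51553
Macro-recall = mean = (0.55051 + 0.91990 + 0.93036 + 0.71190 + 0.51553) / 5 = 0.7256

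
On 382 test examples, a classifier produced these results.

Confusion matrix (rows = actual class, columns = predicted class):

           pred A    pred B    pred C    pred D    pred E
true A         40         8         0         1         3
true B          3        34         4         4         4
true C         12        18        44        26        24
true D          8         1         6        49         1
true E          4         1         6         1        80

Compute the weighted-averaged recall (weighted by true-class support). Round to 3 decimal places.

0.647

Per-class recall (TP/(TP+FN)):
  A: TP=40, FN=8+0+1+3=12 → 40/52 = 0.7692
  B: TP=34, FN=3+4+4+4=15 → 34/49 = 0.6939
  C: TP=44, FN=12+18+26+24=80 → 44/124 = 0.3548
  D: TP=49, FN=8+1+6+1=16 → 49/65 = 0.7538
  E: TP=80, FN=4+1+6+1=12 → 80/92 = 0.8696
Weighted-recall = Σ (supportᵢ/N)·recallᵢ with N=382: (52/382)·0.7692 + (49/382)·0.6939 + (124/382)·0.3548 + (65/382)·0.7538 + (92/382)·0.8696 = 0.647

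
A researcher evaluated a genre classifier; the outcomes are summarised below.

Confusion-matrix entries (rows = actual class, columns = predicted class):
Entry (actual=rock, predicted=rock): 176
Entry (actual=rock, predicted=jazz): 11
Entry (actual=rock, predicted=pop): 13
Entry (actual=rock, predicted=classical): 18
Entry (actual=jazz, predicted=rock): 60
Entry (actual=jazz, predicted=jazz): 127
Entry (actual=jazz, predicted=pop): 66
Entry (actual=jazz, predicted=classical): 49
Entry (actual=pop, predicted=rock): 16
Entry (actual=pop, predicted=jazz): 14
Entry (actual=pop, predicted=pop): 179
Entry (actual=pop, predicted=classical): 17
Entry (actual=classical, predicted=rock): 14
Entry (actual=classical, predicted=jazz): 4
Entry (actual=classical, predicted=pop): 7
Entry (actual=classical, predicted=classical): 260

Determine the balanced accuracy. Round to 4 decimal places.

0.7330

Balanced accuracy = mean of per-class recall.
  rock: recall = 176/218 = 0.80734
  jazz: recall = 127/302 = 0.42053
  pop: recall = 179/226 = 0.79204
  classical: recall = 260/285 = 0.91228
Mean = (0.80734 + 0.42053 + 0.79204 + 0.91228) / 4 = 0.7330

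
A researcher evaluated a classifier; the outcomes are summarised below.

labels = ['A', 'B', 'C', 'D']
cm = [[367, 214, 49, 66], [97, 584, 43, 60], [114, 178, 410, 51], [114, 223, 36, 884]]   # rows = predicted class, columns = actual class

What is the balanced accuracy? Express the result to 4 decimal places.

0.6532

Balanced accuracy = mean of per-class recall.
  A: recall = 367/692 = 0.53035
  B: recall = 584/1199 = 0.48707
  C: recall = 410/538 = 0.76208
  D: recall = 884/1061 = 0.83318
Mean = (0.53035 + 0.48707 + 0.76208 + 0.83318) / 4 = 0.6532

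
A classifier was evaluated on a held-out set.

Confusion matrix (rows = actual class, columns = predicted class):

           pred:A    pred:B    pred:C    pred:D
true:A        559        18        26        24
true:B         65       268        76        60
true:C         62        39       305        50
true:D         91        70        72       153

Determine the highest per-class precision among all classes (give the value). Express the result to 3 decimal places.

0.719

Per-class precision (TP/(TP+FP)):
  A: TP=559, FP=65+62+91=218 → 559/777 = 0.7194
  B: TP=268, FP=18+39+70=127 → 268/395 = 0.6785
  C: TP=305, FP=26+76+72=174 → 305/479 = 0.6367
  D: TP=153, FP=24+60+50=134 → 153/287 = 0.5331
Highest is class 'A' with precision = 0.719.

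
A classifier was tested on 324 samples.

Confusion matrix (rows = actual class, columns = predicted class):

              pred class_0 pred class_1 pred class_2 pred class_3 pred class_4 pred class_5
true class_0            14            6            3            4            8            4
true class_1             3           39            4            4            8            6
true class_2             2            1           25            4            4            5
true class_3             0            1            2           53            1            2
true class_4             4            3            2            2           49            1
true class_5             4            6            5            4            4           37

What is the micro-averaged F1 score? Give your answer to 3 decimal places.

0.670

Micro-averaging pools counts across classes: ΣTP=217, ΣFP=107, ΣFN=107.
Micro-F1 score = 2·TP/(2·TP+FP+FN) on pooled counts = 0.670 (equals overall accuracy in single-label multiclass).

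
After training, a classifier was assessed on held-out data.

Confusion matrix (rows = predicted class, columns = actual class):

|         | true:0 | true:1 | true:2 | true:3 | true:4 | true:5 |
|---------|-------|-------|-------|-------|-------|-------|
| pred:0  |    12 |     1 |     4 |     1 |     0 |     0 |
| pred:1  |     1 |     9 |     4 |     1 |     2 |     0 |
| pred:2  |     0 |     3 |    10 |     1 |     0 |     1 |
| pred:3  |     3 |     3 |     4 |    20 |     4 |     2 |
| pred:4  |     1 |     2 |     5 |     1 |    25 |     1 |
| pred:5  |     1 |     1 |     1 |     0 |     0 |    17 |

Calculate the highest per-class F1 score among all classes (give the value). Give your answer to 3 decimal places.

0.829

Per-class F1 score (2·TP/(2·TP+FP+FN)):
  0: TP=12, FP=1+4+1+0+0=6, FN=1+0+3+1+1=6 → 24/36 = 0.6667
  1: TP=9, FP=1+4+1+2+0=8, FN=1+3+3+2+1=10 → 18/36 = 0.5000
  2: TP=10, FP=0+3+1+0+1=5, FN=4+4+4+5+1=18 → 20/43 = 0.4651
  3: TP=20, FP=3+3+4+4+2=16, FN=1+1+1+1+0=4 → 40/60 = 0.6667
  4: TP=25, FP=1+2+5+1+1=10, FN=0+2+0+4+0=6 → 50/66 = 0.7576
  5: TP=17, FP=1+1+1+0+0=3, FN=0+0+1+2+1=4 → 34/41 = 0.8293
Highest is class '5' with F1 score = 0.829.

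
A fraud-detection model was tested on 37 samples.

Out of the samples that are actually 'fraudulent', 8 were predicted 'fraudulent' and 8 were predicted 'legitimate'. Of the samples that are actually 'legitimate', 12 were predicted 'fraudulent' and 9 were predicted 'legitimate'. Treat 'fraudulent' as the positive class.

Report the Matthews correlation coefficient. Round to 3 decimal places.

-0.071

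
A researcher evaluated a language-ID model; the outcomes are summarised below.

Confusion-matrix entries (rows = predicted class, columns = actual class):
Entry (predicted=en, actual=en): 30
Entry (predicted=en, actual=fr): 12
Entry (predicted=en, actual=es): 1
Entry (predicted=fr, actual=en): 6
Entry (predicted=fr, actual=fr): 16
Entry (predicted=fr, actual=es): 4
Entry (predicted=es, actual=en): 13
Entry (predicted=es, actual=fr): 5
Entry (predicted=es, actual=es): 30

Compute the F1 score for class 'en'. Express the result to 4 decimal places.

0.6522

F1 score = 2·TP/(2·TP+FP+FN).
en: TP=30, FP=12+1=13, FN=6+13=19 → 60/92 = 0.65217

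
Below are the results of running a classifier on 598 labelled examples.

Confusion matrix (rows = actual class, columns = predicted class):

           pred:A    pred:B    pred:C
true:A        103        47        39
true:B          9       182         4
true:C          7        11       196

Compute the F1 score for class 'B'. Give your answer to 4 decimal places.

0.8368

Treat 'B' as positive and all other classes as negative.
F1 score = 2·TP/(2·TP+FP+FN).
B: TP=182, FP=47+11=58, FN=9+4=13 → 364/435 = 0.83678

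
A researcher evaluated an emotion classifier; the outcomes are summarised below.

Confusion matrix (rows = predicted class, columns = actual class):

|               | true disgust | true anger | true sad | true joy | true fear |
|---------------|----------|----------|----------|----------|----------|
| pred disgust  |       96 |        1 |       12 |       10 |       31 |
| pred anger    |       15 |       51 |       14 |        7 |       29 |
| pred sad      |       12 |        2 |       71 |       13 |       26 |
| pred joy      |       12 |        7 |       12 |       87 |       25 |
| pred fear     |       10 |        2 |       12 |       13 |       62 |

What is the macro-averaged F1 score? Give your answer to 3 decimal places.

0.579

Per-class F1 score (2·TP/(2·TP+FP+FN)):
  disgust: TP=96, FP=1+12+10+31=54, FN=15+12+12+10=49 → 192/295 = 0.6508
  anger: TP=51, FP=15+14+7+29=65, FN=1+2+7+2=12 → 102/179 = 0.5698
  sad: TP=71, FP=12+2+13+26=53, FN=12+14+12+12=50 → 142/245 = 0.5796
  joy: TP=87, FP=12+7+12+25=56, FN=10+7+13+13=43 → 174/273 = 0.6374
  fear: TP=62, FP=10+2+12+13=37, FN=31+29+26+25=111 → 124/272 = 0.4559
Macro-F1 score = mean = (0.6508 + 0.5698 + 0.5796 + 0.6374 + 0.4559) / 5 = 0.579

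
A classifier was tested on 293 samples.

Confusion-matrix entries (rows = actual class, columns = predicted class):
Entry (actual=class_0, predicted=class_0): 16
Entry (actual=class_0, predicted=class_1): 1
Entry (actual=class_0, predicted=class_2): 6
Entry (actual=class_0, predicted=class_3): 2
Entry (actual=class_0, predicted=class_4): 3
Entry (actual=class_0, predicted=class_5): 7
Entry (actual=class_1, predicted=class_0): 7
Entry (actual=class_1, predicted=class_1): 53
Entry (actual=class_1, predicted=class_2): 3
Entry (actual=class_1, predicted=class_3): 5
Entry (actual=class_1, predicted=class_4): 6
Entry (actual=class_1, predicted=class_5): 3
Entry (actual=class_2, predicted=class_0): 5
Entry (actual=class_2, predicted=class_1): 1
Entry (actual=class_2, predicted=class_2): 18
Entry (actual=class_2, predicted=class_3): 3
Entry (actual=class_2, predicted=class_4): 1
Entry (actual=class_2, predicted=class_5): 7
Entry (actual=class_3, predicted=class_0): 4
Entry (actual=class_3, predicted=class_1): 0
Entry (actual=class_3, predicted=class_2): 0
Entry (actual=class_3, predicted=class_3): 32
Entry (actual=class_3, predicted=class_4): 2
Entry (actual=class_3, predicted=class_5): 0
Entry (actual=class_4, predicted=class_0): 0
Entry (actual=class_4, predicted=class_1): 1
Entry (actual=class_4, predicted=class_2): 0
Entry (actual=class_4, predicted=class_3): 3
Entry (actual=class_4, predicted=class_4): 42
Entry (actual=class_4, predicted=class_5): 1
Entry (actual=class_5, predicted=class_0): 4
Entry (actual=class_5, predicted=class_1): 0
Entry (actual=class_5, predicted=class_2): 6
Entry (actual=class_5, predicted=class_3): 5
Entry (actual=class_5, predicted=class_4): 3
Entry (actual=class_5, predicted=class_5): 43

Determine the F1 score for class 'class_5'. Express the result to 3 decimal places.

0.705

One-vs-rest for 'class_5': TP = diagonal; FP = other classes predicted 'class_5'; FN = 'class_5' predicted as other.
F1 score = 2·TP/(2·TP+FP+FN).
class_5: TP=43, FP=7+3+7+0+1=18, FN=4+0+6+5+3=18 → 86/122 = 0.7049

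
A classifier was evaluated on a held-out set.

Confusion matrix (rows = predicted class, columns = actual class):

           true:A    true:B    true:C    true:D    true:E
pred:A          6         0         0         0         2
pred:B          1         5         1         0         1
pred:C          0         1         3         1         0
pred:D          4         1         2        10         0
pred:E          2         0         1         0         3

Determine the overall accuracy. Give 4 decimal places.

Accuracy = trace / total = (6+5+3+10+3=27) / 44 = 27/44 = 0.6136

0.6136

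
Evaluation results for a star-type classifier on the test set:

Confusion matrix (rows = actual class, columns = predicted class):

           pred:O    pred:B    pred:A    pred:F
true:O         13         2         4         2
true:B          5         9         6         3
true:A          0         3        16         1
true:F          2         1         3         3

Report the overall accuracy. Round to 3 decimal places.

Accuracy = trace / total = (13+9+16+3=41) / 73 = 41/73 = 0.562

0.562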